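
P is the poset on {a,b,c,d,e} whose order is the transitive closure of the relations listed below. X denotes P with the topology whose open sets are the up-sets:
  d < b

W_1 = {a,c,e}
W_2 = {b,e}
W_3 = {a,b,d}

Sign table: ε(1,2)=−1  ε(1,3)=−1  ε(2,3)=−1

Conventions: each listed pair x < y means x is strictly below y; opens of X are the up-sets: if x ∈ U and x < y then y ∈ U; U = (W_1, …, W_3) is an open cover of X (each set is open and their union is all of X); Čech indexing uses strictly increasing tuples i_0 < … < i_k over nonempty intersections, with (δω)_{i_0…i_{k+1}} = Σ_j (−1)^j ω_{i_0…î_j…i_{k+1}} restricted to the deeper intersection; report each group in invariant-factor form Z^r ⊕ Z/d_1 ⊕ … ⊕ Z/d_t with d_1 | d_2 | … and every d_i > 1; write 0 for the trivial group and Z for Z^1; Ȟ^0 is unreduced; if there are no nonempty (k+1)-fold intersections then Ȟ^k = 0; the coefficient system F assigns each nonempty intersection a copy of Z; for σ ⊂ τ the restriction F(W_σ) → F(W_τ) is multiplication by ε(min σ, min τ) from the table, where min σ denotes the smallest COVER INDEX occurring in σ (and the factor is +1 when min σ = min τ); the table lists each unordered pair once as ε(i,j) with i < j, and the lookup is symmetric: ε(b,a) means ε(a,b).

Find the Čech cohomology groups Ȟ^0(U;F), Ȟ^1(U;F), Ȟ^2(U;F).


Ȟ^0 = 0; Ȟ^1 = Z/2; Ȟ^2 = 0

nonempty overlaps:
  W12={e} W13={a} W23={b}
C dims 3,3; δ0: rk 3, SNF 1^2·2
degree 0: 3−3−0 = 0 → Ȟ^0 ≅ 0
degree 1: 3−0−3 = 0 plus torsion [2] → Ȟ^1 ≅ Z/2
degree 2: 0−0−0 = 0 → Ȟ^2 ≅ 0


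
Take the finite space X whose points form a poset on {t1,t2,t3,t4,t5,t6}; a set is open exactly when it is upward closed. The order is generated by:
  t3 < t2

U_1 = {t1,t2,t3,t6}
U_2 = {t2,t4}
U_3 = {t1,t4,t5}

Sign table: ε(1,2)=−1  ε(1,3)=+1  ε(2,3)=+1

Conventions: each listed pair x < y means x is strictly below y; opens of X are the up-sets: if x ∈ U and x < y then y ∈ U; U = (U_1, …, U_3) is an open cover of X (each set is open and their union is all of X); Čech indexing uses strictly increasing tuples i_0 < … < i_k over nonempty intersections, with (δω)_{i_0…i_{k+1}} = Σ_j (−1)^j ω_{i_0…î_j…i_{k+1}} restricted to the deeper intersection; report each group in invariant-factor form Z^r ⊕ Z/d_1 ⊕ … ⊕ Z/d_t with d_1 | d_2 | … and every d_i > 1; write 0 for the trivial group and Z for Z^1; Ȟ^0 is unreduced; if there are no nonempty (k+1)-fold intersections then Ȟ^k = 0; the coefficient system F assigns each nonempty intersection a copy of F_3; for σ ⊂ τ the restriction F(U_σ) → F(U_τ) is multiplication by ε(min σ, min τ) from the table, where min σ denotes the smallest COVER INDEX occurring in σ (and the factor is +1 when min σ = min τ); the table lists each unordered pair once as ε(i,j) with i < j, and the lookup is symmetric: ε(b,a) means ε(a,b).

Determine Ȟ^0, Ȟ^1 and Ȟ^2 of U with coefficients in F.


intersection data:
  U12={t2} U13={t1} U23={t4}
C dims 3,3; δ0: rk_F3 3
Ȟ^0 = (3 − 3) − 0 = 0, so Ȟ^0 ≅ 0
Ȟ^1 = (3 − 0) − 3 = 0, so Ȟ^1 ≅ 0
Ȟ^2 = (0 − 0) − 0 = 0, so Ȟ^2 ≅ 0

Ȟ^0 = 0, Ȟ^1 = 0 and Ȟ^2 = 0


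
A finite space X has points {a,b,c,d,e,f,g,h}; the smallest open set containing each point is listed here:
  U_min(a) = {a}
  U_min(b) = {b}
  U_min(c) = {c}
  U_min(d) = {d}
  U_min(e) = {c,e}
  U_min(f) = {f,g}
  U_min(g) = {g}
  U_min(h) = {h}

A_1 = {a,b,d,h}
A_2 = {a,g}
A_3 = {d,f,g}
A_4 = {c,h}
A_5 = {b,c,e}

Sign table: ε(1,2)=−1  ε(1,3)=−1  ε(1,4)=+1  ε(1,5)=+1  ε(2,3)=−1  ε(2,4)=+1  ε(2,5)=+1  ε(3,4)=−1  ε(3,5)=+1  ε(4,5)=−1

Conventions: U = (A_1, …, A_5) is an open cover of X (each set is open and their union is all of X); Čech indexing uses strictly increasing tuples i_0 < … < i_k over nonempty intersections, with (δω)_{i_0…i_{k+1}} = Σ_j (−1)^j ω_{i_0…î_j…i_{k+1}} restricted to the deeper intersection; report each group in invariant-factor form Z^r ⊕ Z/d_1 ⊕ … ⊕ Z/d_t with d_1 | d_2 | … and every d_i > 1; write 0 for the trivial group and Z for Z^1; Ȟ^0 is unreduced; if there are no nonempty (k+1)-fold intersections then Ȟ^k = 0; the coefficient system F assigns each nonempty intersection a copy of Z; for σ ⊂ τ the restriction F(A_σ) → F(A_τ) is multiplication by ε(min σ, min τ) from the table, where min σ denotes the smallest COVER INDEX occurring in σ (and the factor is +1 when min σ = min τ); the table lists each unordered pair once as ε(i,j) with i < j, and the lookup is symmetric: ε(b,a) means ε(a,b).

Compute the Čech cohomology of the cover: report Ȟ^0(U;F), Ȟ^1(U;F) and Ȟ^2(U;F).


nerve simplices:
  A12={a} A13={d} A14={h} A15={b} A23={g} A45={c}
C dims 5,6; δ0: rk 5, SNF 1^4·2
degree 0: 5−5−0 = 0 → Ȟ^0 ≅ 0
degree 1: 6−0−5 = 1 plus torsion [2] → Ȟ^1 ≅ Z ⊕ Z/2
degree 2: 0−0−0 = 0 → Ȟ^2 ≅ 0

Ȟ^0 = 0, Ȟ^1 = Z ⊕ Z/2, Ȟ^2 = 0


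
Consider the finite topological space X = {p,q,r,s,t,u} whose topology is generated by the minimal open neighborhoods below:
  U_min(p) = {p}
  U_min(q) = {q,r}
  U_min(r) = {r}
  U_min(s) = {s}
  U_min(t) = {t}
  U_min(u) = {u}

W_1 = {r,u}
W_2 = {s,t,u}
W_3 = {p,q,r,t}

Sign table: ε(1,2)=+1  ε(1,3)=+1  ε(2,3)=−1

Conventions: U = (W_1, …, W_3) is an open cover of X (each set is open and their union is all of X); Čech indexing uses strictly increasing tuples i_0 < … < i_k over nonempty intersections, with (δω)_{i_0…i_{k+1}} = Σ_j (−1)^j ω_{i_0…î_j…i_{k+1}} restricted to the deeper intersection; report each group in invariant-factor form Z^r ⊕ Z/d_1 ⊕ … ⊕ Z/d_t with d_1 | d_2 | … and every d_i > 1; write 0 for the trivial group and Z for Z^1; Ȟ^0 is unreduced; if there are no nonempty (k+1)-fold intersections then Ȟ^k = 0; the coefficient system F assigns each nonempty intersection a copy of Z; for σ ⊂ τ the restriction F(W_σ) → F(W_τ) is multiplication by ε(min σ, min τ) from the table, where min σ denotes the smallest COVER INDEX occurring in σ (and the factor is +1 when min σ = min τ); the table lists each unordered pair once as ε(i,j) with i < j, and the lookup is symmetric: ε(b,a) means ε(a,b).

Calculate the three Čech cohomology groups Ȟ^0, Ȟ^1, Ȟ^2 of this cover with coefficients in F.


nerve simplices:
  W12={u} W13={r} W23={t}
C dims 3,3; δ0: rk 3, SNF 1^2·2
degree 0: 3−3−0 = 0 → Ȟ^0 ≅ 0
degree 1: 3−0−3 = 0 plus torsion [2] → Ȟ^1 ≅ Z/2
degree 2: 0−0−0 = 0 → Ȟ^2 ≅ 0

Ȟ^0 ≅ 0; Ȟ^1 ≅ Z/2; Ȟ^2 ≅ 0


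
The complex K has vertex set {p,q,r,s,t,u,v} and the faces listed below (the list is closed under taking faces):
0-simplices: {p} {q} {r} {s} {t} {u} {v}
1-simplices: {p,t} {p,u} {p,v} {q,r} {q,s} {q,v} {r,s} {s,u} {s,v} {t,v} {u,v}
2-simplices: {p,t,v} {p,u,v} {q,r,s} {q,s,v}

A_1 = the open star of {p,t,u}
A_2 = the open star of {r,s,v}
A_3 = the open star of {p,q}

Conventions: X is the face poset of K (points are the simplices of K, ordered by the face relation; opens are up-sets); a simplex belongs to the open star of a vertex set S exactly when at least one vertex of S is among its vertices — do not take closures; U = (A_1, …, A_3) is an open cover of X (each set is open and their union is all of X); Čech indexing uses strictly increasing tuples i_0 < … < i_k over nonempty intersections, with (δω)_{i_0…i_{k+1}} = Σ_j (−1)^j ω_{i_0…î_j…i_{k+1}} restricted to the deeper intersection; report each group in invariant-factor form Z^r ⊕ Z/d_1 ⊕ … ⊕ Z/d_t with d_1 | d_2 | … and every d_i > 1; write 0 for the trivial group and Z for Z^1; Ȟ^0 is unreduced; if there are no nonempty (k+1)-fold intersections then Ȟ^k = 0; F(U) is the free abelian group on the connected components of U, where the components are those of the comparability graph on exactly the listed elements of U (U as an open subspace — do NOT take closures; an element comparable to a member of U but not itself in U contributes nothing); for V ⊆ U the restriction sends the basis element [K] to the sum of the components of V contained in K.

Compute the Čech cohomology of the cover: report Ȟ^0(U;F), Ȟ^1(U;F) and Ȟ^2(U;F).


nerve of the cover:
  A1={{p},{t},{u},{p,t},{p,u},{p,v},{s,u},{t,v},{u,v},{p,t,v},{p,u,v}} A2={{r},{s},{v},{p,v},{q,r},{q,s},{q,v},{r,s},{s,u},{s,v},{t,v},{u,v},{p,t,v},{p,u,v},{q,r,s},{q,s,v}} A3={{p},{q},{p,t},{p,u},{p,v},{q,r},{q,s},{q,v},{p,t,v},{p,u,v},{q,r,s},{q,s,v}}
  A12={{p,v},{s,u},{t,v},{u,v},{p,t,v},{p,u,v}} A13={{p},{p,t},{p,u},{p,v},{p,t,v},{p,u,v}} A23={{p,v},{q,r},{q,s},{q,v},{p,t,v},{p,u,v},{q,r,s},{q,s,v}}
  A123={{p,v},{p,t,v},{p,u,v}}
components per intersection:
  A1: {{p},{t},{u},{p,t},{p,u},{p,v},{s,u},{t,v},{u,v},{p,t,v},{p,u,v}}
  A2: {{r},{s},{v},{p,v},{q,r},{q,s},{q,v},{r,s},{s,u},{s,v},{t,v},{u,v},{p,t,v},{p,u,v},{q,r,s},{q,s,v}}
  A3: {{p},{p,t},{p,u},{p,v},{p,t,v},{p,u,v}} {{q},{q,r},{q,s},{q,v},{q,r,s},{q,s,v}}
  A12: {{p,v},{t,v},{u,v},{p,t,v},{p,u,v}} {{s,u}}
  A13: {{p},{p,t},{p,u},{p,v},{p,t,v},{p,u,v}}
  A23: {{p,v},{p,t,v},{p,u,v}} {{q,r},{q,s},{q,v},{q,r,s},{q,s,v}}
  A123: {{p,v},{p,t,v},{p,u,v}}
C dims 4,5,1; δ0: rk 3, SNF 1^3; δ1: rk 1, SNF 1^1
Ȟ^0 = (4 − 3) − 0 = 1, so Ȟ^0 ≅ Z
Ȟ^1 = (5 − 1) − 3 = 1, so Ȟ^1 ≅ Z
Ȟ^2 = (1 − 0) − 1 = 0, so Ȟ^2 ≅ 0

Ȟ^0(U;F) ≅ Z,  Ȟ^1(U;F) ≅ Z,  Ȟ^2(U;F) ≅ 0


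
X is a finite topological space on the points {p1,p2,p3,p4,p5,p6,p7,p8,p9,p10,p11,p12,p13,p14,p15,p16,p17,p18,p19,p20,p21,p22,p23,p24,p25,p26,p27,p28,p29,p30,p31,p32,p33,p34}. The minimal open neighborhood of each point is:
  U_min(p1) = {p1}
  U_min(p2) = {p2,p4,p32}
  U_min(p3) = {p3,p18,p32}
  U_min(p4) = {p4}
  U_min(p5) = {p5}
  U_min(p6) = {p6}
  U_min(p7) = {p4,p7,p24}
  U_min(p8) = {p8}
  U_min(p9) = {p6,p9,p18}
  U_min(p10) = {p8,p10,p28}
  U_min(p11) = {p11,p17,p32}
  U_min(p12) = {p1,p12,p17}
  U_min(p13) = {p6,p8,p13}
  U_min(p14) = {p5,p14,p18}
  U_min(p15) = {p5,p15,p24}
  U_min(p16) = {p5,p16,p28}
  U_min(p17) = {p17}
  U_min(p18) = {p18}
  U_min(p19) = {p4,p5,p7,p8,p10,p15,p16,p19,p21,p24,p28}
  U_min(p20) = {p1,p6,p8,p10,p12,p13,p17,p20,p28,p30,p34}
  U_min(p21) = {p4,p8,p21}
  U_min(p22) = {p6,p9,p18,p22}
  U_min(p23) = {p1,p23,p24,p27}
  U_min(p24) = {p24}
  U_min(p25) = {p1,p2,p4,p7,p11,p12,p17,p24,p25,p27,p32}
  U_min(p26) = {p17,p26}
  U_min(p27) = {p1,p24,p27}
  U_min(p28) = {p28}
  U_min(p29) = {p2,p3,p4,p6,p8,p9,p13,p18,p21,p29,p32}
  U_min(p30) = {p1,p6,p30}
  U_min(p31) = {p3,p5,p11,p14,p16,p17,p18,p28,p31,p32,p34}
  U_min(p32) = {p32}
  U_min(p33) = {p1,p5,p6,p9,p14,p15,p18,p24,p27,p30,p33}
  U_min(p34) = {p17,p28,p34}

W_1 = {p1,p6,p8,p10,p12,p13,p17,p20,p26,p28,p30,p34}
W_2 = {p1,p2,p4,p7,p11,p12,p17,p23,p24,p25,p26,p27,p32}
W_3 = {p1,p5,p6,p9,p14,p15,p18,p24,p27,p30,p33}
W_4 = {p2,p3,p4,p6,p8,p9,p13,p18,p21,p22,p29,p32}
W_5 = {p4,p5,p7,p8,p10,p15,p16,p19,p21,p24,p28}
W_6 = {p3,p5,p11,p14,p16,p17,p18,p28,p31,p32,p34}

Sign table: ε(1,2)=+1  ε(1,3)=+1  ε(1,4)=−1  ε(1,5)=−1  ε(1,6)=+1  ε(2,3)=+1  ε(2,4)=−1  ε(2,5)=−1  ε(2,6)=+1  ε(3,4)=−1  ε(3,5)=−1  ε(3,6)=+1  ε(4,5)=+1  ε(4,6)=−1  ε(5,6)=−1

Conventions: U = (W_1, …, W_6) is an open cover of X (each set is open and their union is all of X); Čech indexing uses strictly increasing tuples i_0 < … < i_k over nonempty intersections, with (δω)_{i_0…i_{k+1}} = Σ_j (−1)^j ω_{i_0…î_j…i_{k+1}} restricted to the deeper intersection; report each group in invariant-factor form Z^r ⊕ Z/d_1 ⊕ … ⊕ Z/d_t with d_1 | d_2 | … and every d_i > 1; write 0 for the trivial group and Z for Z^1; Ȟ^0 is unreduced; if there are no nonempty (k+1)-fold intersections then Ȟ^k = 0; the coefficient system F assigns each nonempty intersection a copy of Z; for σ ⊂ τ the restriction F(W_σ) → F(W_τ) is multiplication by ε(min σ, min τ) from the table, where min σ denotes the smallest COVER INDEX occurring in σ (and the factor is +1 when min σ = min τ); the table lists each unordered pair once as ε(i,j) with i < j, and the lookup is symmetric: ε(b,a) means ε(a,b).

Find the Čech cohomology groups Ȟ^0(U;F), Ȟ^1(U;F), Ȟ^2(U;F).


Ȟ^0(U;F) ≅ Z,  Ȟ^1(U;F) ≅ 0,  Ȟ^2(U;F) ≅ Z/2

nonempty intersections:
  W12={p1,p12,p17,p26} W13={p1,p6,p30} W14={p6,p8,p13} W15={p8,p10,p28} W16={p17,p28,p34} W23={p1,p24,p27} W24={p2,p4,p32} W25={p4,p7,p24} W26={p11,p17,p32} W34={p6,p9,p18} W35={p5,p15,p24} W36={p5,p14,p18} W45={p4,p8,p21} W46={p3,p18,p32} W56={p5,p16,p28}
  W123={p1} W126={p17} W134={p6} W145={p8} W156={p28} W235={p24} W245={p4} W246={p32} W346={p18} W356={p5}
C dims 6,15,10; δ0: rk 5, SNF 1^5; δ1: rk 10, SNF 1^9·2
Ȟ^0: (6−5)−0=1 ⇒ Z
Ȟ^1: (15−10)−5=0 ⇒ 0
Ȟ^2: (10−0)−10=0 plus torsion [2] ⇒ Z/2


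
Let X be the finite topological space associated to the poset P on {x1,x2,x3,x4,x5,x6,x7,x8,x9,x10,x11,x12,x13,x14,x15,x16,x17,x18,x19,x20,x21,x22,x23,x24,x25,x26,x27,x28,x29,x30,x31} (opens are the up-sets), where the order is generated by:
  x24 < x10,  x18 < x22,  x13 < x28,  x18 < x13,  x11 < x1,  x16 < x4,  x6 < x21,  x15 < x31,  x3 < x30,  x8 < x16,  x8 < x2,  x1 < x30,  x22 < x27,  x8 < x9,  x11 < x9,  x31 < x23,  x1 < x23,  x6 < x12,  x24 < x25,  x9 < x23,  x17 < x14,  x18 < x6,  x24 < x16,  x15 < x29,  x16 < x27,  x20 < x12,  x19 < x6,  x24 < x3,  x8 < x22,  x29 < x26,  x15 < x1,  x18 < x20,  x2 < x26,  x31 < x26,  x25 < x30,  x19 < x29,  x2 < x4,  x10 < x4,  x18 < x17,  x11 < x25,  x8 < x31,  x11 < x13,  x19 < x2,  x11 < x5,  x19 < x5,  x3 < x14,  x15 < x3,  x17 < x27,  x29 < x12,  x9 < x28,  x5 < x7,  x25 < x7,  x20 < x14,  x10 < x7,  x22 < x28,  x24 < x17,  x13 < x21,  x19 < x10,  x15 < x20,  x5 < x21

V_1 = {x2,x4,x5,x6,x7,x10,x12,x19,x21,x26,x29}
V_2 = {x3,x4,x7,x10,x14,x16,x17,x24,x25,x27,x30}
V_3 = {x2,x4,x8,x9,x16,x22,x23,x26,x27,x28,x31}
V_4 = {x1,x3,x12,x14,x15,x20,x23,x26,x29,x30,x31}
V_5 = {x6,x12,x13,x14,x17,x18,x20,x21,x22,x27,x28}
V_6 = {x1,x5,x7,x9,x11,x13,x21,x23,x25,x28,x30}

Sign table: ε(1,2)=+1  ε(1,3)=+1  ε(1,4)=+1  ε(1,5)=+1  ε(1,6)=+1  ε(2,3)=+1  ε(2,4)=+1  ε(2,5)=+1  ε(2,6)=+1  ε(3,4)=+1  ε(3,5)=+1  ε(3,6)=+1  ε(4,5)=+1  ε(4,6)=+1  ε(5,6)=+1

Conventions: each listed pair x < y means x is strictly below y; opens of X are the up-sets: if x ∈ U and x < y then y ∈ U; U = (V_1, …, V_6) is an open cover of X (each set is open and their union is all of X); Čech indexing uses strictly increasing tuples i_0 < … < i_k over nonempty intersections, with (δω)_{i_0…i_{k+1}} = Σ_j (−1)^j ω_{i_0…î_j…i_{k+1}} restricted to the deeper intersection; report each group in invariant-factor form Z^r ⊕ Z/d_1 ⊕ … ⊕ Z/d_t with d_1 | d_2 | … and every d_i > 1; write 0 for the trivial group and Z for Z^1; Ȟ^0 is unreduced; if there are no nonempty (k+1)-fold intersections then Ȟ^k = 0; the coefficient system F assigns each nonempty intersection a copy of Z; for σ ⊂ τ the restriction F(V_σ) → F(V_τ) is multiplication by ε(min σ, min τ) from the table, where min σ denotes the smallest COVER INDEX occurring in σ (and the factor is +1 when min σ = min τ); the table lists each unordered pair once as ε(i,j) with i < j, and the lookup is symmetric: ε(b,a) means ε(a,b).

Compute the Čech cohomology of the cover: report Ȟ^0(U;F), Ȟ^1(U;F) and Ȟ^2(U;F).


Ȟ^0 = Z; Ȟ^1 = 0; Ȟ^2 = Z/2

cover nerve:
  V12={x4,x7,x10} V13={x2,x4,x26} V14={x12,x26,x29} V15={x6,x12,x21} V16={x5,x7,x21} V23={x4,x16,x27} V24={x3,x14,x30} V25={x14,x17,x27} V26={x7,x25,x30} V34={x23,x26,x31} V35={x22,x27,x28} V36={x9,x23,x28} V45={x12,x14,x20} V46={x1,x23,x30} V56={x13,x21,x28}
  V123={x4} V126={x7} V134={x26} V145={x12} V156={x21} V235={x27} V245={x14} V246={x30} V346={x23} V356={x28}
C dims 6,15,10; δ0: rk 5, SNF 1^5; δ1: rk 10, SNF 1^9·2
Ȟ^0: (6−5)−0=1 ⇒ Z
Ȟ^1: (15−10)−5=0 ⇒ 0
Ȟ^2: (10−0)−10=0 plus torsion [2] ⇒ Z/2


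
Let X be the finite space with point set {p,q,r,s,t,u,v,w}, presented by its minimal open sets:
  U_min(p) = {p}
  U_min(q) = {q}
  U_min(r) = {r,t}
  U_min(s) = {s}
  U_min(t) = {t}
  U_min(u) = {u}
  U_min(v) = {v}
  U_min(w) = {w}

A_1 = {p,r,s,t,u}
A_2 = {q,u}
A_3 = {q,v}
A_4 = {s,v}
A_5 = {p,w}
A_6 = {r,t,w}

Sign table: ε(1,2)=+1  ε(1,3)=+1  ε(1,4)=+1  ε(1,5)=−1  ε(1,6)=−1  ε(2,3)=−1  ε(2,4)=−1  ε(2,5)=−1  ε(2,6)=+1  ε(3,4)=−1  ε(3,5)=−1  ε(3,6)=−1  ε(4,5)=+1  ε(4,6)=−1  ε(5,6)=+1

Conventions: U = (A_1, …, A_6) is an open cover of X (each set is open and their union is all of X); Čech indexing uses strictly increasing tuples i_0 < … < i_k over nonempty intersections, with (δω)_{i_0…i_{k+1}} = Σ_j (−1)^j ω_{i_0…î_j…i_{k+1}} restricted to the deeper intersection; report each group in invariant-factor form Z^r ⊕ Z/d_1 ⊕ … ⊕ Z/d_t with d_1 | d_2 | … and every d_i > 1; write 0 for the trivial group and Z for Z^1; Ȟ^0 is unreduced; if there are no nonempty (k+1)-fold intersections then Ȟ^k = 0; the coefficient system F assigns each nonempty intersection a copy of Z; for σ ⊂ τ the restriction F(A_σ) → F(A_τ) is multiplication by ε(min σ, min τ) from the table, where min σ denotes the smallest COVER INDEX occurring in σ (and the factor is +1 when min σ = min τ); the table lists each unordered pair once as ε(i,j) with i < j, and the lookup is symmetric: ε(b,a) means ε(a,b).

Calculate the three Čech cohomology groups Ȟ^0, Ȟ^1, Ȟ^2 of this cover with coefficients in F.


cover nerve:
  A12={u} A14={s} A15={p} A16={r,t} A23={q} A34={v} A56={w}
C dims 6,7; δ0: rk 5, SNF 1^5
Ȟ^0: (6−5)−0=1 ⇒ Z
Ȟ^1: (7−0)−5=2 ⇒ Z^2
Ȟ^2: (0−0)−0=0 ⇒ 0

Ȟ^0(U;F) ≅ Z, Ȟ^1(U;F) ≅ Z^2 and Ȟ^2(U;F) ≅ 0


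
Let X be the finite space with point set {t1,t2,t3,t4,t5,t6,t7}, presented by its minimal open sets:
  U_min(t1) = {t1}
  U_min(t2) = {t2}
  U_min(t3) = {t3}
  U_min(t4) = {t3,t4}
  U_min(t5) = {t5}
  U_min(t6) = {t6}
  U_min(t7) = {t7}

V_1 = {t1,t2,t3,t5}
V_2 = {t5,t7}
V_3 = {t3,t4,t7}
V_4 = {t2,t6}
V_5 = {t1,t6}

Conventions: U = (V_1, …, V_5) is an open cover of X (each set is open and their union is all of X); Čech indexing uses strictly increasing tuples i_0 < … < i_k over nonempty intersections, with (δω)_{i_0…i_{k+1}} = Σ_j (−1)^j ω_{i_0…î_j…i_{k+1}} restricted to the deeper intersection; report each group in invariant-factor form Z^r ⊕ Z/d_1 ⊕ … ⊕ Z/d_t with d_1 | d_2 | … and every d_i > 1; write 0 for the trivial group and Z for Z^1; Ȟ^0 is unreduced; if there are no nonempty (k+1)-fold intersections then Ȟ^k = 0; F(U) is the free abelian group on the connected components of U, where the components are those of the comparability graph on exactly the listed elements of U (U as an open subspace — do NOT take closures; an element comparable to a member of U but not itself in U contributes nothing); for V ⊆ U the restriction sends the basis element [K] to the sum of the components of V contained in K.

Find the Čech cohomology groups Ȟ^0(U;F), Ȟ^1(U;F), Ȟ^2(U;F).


nerve of the cover:
  V12={t5} V13={t3} V14={t2} V15={t1} V23={t7} V45={t6}
components per intersection:
  V1: {t1} {t2} {t3} {t5}
  V2: {t5} {t7}
  V3: {t3,t4} {t7}
  V4: {t2} {t6}
  V5: {t1} {t6}
  V12: {t5}
  V13: {t3}
  V14: {t2}
  V15: {t1}
  V23: {t7}
  V45: {t6}
C dims 12,6; δ0: rk 6, SNF 1^6
Ȟ^0 = (12 − 6) − 0 = 6, so Ȟ^0 ≅ Z^6
Ȟ^1 = (6 − 0) − 6 = 0, so Ȟ^1 ≅ 0
Ȟ^2 = (0 − 0) − 0 = 0, so Ȟ^2 ≅ 0

Ȟ^0(U;F) ≅ Z^6; Ȟ^1(U;F) ≅ 0; Ȟ^2(U;F) ≅ 0


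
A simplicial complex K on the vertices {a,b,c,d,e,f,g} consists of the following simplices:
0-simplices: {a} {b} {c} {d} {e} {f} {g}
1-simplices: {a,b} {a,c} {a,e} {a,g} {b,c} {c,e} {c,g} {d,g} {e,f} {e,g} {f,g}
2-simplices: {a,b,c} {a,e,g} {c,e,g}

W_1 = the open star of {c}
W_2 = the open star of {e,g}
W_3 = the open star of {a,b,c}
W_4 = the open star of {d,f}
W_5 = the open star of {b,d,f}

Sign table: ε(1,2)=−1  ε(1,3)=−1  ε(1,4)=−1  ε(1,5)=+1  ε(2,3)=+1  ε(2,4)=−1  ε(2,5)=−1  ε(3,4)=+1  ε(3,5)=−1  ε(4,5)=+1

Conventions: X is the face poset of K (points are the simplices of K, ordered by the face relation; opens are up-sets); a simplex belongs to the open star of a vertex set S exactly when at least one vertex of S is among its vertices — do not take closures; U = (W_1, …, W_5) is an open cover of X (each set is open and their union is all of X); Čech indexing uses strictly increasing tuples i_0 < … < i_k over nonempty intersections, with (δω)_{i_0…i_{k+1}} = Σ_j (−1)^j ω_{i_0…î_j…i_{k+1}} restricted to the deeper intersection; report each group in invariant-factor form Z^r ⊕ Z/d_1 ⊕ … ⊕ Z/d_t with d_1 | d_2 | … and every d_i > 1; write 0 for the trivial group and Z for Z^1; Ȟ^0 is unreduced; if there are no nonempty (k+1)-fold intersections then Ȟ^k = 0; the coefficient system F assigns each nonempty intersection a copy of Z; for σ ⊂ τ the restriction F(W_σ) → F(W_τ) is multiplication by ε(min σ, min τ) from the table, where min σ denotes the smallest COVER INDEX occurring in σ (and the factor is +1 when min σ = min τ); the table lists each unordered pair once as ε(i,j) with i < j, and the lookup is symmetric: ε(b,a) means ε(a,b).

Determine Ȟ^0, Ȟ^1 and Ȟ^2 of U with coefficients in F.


Ȟ^0 = Z, Ȟ^1 = Z and Ȟ^2 = 0

nonempty intersections:
  W1={{c},{a,c},{b,c},{c,e},{c,g},{a,b,c},{c,e,g}} W2={{e},{g},{a,e},{a,g},{c,e},{c,g},{d,g},{e,f},{e,g},{f,g},{a,e,g},{c,e,g}} W3={{a},{b},{c},{a,b},{a,c},{a,e},{a,g},{b,c},{c,e},{c,g},{a,b,c},{a,e,g},{c,e,g}} W4={{d},{f},{d,g},{e,f},{f,g}} W5={{b},{d},{f},{a,b},{b,c},{d,g},{e,f},{f,g},{a,b,c}}
  W12={{c,e},{c,g},{c,e,g}} W13={{c},{a,c},{b,c},{c,e},{c,g},{a,b,c},{c,e,g}} W15={{b,c},{a,b,c}} W23={{a,e},{a,g},{c,e},{c,g},{a,e,g},{c,e,g}} W24={{d,g},{e,f},{f,g}} W25={{d,g},{e,f},{f,g}} W35={{b},{a,b},{b,c},{a,b,c}} W45={{d},{f},{d,g},{e,f},{f,g}}
  W123={{c,e},{c,g},{c,e,g}} W135={{b,c},{a,b,c}} W245={{d,g},{e,f},{f,g}}
C dims 5,8,3; δ0: rk 4, SNF 1^4; δ1: rk 3, SNF 1^3
Ȟ^0: (5−4)−0=1 ⇒ Z
Ȟ^1: (8−3)−4=1 ⇒ Z
Ȟ^2: (3−0)−3=0 ⇒ 0


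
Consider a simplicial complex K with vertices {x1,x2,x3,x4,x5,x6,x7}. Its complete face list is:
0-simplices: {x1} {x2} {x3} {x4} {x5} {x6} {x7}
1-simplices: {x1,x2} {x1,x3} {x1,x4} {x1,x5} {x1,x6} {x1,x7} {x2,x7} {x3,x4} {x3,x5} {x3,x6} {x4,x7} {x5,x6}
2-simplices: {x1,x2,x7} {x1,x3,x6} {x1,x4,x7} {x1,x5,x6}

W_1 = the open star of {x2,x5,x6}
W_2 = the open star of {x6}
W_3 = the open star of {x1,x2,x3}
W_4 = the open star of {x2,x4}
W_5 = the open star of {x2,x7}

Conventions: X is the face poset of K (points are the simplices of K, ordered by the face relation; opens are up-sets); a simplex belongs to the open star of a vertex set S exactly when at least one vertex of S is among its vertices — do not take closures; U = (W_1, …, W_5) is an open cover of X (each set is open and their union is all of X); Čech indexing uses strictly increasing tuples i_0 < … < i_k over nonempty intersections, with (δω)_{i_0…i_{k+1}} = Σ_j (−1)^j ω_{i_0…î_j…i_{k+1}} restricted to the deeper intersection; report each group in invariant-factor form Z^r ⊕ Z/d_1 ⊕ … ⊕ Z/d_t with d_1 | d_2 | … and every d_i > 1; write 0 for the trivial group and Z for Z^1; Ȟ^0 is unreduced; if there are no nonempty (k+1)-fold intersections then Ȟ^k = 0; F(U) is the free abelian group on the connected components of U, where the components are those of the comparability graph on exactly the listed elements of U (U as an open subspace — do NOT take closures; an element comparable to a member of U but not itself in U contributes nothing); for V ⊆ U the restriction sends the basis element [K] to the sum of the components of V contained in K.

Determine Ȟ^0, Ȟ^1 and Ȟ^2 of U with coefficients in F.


Ȟ^0 = Z, Ȟ^1 = Z^2 and Ȟ^2 = 0

intersection data:
  W1={{x2},{x5},{x6},{x1,x2},{x1,x5},{x1,x6},{x2,x7},{x3,x5},{x3,x6},{x5,x6},{x1,x2,x7},{x1,x3,x6},{x1,x5,x6}} W2={{x6},{x1,x6},{x3,x6},{x5,x6},{x1,x3,x6},{x1,x5,x6}} W3={{x1},{x2},{x3},{x1,x2},{x1,x3},{x1,x4},{x1,x5},{x1,x6},{x1,x7},{x2,x7},{x3,x4},{x3,x5},{x3,x6},{x1,x2,x7},{x1,x3,x6},{x1,x4,x7},{x1,x5,x6}} W4={{x2},{x4},{x1,x2},{x1,x4},{x2,x7},{x3,x4},{x4,x7},{x1,x2,x7},{x1,x4,x7}} W5={{x2},{x7},{x1,x2},{x1,x7},{x2,x7},{x4,x7},{x1,x2,x7},{x1,x4,x7}}
  W12={{x6},{x1,x6},{x3,x6},{x5,x6},{x1,x3,x6},{x1,x5,x6}} W13={{x2},{x1,x2},{x1,x5},{x1,x6},{x2,x7},{x3,x5},{x3,x6},{x1,x2,x7},{x1,x3,x6},{x1,x5,x6}} W14={{x2},{x1,x2},{x2,x7},{x1,x2,x7}} W15={{x2},{x1,x2},{x2,x7},{x1,x2,x7}} W23={{x1,x6},{x3,x6},{x1,x3,x6},{x1,x5,x6}} W34={{x2},{x1,x2},{x1,x4},{x2,x7},{x3,x4},{x1,x2,x7},{x1,x4,x7}} W35={{x2},{x1,x2},{x1,x7},{x2,x7},{x1,x2,x7},{x1,x4,x7}} W45={{x2},{x1,x2},{x2,x7},{x4,x7},{x1,x2,x7},{x1,x4,x7}}
  W123={{x1,x6},{x3,x6},{x1,x3,x6},{x1,x5,x6}} W134={{x2},{x1,x2},{x2,x7},{x1,x2,x7}} W135={{x2},{x1,x2},{x2,x7},{x1,x2,x7}} W145={{x2},{x1,x2},{x2,x7},{x1,x2,x7}} W345={{x2},{x1,x2},{x2,x7},{x1,x2,x7},{x1,x4,x7}}
  W1345={{x2},{x1,x2},{x2,x7},{x1,x2,x7}}
components per intersection:
  W1: {{x2},{x1,x2},{x2,x7},{x1,x2,x7}} {{x5},{x6},{x1,x5},{x1,x6},{x3,x5},{x3,x6},{x5,x6},{x1,x3,x6},{x1,x5,x6}}
  W2: {{x6},{x1,x6},{x3,x6},{x5,x6},{x1,x3,x6},{x1,x5,x6}}
  W3: {{x1},{x2},{x3},{x1,x2},{x1,x3},{x1,x4},{x1,x5},{x1,x6},{x1,x7},{x2,x7},{x3,x4},{x3,x5},{x3,x6},{x1,x2,x7},{x1,x3,x6},{x1,x4,x7},{x1,x5,x6}}
  W4: {{x2},{x1,x2},{x2,x7},{x1,x2,x7}} {{x4},{x1,x4},{x3,x4},{x4,x7},{x1,x4,x7}}
  W5: {{x2},{x7},{x1,x2},{x1,x7},{x2,x7},{x4,x7},{x1,x2,x7},{x1,x4,x7}}
  W12: {{x6},{x1,x6},{x3,x6},{x5,x6},{x1,x3,x6},{x1,x5,x6}}
  W13: {{x2},{x1,x2},{x2,x7},{x1,x2,x7}} {{x1,x5},{x1,x6},{x3,x6},{x1,x3,x6},{x1,x5,x6}} {{x3,x5}}
  W14: {{x2},{x1,x2},{x2,x7},{x1,x2,x7}}
  W15: {{x2},{x1,x2},{x2,x7},{x1,x2,x7}}
  W23: {{x1,x6},{x3,x6},{x1,x3,x6},{x1,x5,x6}}
  W34: {{x2},{x1,x2},{x2,x7},{x1,x2,x7}} {{x1,x4},{x1,x4,x7}} {{x3,x4}}
  W35: {{x2},{x1,x2},{x1,x7},{x2,x7},{x1,x2,x7},{x1,x4,x7}}
  W45: {{x2},{x1,x2},{x2,x7},{x1,x2,x7}} {{x4,x7},{x1,x4,x7}}
  W123: {{x1,x6},{x3,x6},{x1,x3,x6},{x1,x5,x6}}
  W134: {{x2},{x1,x2},{x2,x7},{x1,x2,x7}}
  W135: {{x2},{x1,x2},{x2,x7},{x1,x2,x7}}
  W145: {{x2},{x1,x2},{x2,x7},{x1,x2,x7}}
  W345: {{x2},{x1,x2},{x2,x7},{x1,x2,x7}} {{x1,x4,x7}}
  W1345: {{x2},{x1,x2},{x2,x7},{x1,x2,x7}}
C dims 7,13,6,1; δ0: rk 6, SNF 1^6; δ1: rk 5, SNF 1^5; δ2: rk 1, SNF 1^1
Ȟ^0 = (7 − 6) − 0 = 1, so Ȟ^0 ≅ Z
Ȟ^1 = (13 − 5) − 6 = 2, so Ȟ^1 ≅ Z^2
Ȟ^2 = (6 − 1) − 5 = 0, so Ȟ^2 ≅ 0


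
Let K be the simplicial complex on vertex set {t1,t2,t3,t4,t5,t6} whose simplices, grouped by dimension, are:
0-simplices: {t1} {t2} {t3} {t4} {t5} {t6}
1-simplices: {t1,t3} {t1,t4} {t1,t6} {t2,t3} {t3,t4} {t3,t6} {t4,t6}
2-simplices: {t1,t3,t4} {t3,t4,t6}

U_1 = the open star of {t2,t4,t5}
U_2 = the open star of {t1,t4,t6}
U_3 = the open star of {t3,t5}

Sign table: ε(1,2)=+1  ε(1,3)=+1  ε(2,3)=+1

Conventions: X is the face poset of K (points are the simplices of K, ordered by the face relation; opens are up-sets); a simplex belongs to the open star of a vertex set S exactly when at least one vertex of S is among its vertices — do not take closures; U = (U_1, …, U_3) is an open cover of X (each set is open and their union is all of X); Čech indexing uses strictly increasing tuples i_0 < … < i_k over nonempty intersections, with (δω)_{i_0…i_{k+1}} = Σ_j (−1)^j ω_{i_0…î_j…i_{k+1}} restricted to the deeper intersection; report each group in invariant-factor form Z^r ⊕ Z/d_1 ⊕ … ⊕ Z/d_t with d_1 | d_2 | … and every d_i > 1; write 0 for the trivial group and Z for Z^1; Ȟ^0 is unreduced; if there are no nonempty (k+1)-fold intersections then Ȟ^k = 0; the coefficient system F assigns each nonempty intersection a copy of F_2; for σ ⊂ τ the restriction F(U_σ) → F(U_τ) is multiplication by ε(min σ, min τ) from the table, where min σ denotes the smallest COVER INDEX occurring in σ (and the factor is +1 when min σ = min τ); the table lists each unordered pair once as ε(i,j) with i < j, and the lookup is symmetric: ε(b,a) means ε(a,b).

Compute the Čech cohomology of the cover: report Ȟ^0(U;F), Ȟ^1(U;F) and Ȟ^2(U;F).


Ȟ^0(U;F) ≅ Z/2, Ȟ^1(U;F) ≅ 0 and Ȟ^2(U;F) ≅ 0

nerve simplices:
  U1={{t2},{t4},{t5},{t1,t4},{t2,t3},{t3,t4},{t4,t6},{t1,t3,t4},{t3,t4,t6}} U2={{t1},{t4},{t6},{t1,t3},{t1,t4},{t1,t6},{t3,t4},{t3,t6},{t4,t6},{t1,t3,t4},{t3,t4,t6}} U3={{t3},{t5},{t1,t3},{t2,t3},{t3,t4},{t3,t6},{t1,t3,t4},{t3,t4,t6}}
  U12={{t4},{t1,t4},{t3,t4},{t4,t6},{t1,t3,t4},{t3,t4,t6}} U13={{t5},{t2,t3},{t3,t4},{t1,t3,t4},{t3,t4,t6}} U23={{t1,t3},{t3,t4},{t3,t6},{t1,t3,t4},{t3,t4,t6}}
  U123={{t3,t4},{t1,t3,t4},{t3,t4,t6}}
C dims 3,3,1; δ0: rk_F2 2; δ1: rk_F2 1
degree 0: 3−2−0 = 1 → Ȟ^0 ≅ Z/2
degree 1: 3−1−2 = 0 → Ȟ^1 ≅ 0
degree 2: 1−0−1 = 0 → Ȟ^2 ≅ 0


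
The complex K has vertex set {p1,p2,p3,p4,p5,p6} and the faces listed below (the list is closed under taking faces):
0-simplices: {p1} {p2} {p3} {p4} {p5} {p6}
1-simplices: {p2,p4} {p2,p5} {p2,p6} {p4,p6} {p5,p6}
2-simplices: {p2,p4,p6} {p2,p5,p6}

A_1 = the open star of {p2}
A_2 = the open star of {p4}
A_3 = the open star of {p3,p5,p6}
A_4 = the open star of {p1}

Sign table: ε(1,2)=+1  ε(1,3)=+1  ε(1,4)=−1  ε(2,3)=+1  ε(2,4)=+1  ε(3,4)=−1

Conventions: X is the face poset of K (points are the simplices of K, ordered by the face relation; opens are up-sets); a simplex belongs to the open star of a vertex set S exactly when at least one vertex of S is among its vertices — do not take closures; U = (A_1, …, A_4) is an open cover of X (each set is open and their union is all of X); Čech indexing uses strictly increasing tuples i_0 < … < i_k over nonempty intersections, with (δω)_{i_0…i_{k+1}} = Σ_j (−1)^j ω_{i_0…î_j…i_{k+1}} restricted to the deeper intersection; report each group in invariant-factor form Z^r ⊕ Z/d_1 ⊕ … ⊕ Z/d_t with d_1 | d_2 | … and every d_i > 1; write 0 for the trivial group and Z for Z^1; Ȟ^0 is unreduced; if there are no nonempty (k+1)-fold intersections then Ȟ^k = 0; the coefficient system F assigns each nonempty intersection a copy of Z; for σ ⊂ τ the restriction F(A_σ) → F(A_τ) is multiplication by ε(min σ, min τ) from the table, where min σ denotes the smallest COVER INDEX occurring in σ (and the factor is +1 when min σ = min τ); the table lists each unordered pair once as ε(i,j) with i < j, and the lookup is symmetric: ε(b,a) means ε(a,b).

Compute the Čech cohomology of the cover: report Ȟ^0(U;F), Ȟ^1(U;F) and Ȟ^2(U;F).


nonempty overlaps:
  A1={{p2},{p2,p4},{p2,p5},{p2,p6},{p2,p4,p6},{p2,p5,p6}} A2={{p4},{p2,p4},{p4,p6},{p2,p4,p6}} A3={{p3},{p5},{p6},{p2,p5},{p2,p6},{p4,p6},{p5,p6},{p2,p4,p6},{p2,p5,p6}} A4={{p1}}
  A12={{p2,p4},{p2,p4,p6}} A13={{p2,p5},{p2,p6},{p2,p4,p6},{p2,p5,p6}} A23={{p4,p6},{p2,p4,p6}}
  A123={{p2,p4,p6}}
C dims 4,3,1; δ0: rk 2, SNF 1^2; δ1: rk 1, SNF 1^1
degree 0: 4−2−0 = 2 → Ȟ^0 ≅ Z^2
degree 1: 3−1−2 = 0 → Ȟ^1 ≅ 0
degree 2: 1−0−1 = 0 → Ȟ^2 ≅ 0

Ȟ^0 ≅ Z^2, Ȟ^1 ≅ 0, Ȟ^2 ≅ 0


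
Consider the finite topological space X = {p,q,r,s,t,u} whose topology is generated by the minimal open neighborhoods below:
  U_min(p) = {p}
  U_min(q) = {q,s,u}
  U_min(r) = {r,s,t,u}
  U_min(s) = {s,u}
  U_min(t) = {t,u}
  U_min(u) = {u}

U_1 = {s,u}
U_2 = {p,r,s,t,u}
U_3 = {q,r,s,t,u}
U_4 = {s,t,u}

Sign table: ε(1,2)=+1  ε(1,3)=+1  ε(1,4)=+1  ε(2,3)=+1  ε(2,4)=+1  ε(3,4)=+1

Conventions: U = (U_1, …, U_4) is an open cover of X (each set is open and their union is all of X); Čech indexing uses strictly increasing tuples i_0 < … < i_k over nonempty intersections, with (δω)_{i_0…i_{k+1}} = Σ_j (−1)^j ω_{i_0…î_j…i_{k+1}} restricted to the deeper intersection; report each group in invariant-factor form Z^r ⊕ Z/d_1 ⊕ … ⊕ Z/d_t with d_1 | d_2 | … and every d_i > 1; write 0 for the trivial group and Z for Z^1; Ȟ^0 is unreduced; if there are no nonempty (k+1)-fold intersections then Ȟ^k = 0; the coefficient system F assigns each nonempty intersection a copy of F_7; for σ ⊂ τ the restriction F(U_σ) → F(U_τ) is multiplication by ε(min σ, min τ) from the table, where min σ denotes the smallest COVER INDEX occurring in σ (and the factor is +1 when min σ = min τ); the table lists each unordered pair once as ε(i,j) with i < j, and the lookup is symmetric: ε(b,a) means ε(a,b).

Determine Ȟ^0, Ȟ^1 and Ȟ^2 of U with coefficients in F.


nonempty overlaps:
  U12={s,u} U13={s,u} U14={s,u} U23={r,s,t,u} U24={s,t,u} U34={s,t,u}
  U123={s,u} U124={s,u} U134={s,u} U234={s,t,u}
  U1234={s,u}
C dims 4,6,4,1; δ0: rk_F7 3; δ1: rk_F7 3; δ2: rk_F7 1
degree 0: 4−3−0 = 1 → Ȟ^0 ≅ Z/7
degree 1: 6−3−3 = 0 → Ȟ^1 ≅ 0
degree 2: 4−1−3 = 0 → Ȟ^2 ≅ 0

Ȟ^0 ≅ Z/7; Ȟ^1 ≅ 0; Ȟ^2 ≅ 0


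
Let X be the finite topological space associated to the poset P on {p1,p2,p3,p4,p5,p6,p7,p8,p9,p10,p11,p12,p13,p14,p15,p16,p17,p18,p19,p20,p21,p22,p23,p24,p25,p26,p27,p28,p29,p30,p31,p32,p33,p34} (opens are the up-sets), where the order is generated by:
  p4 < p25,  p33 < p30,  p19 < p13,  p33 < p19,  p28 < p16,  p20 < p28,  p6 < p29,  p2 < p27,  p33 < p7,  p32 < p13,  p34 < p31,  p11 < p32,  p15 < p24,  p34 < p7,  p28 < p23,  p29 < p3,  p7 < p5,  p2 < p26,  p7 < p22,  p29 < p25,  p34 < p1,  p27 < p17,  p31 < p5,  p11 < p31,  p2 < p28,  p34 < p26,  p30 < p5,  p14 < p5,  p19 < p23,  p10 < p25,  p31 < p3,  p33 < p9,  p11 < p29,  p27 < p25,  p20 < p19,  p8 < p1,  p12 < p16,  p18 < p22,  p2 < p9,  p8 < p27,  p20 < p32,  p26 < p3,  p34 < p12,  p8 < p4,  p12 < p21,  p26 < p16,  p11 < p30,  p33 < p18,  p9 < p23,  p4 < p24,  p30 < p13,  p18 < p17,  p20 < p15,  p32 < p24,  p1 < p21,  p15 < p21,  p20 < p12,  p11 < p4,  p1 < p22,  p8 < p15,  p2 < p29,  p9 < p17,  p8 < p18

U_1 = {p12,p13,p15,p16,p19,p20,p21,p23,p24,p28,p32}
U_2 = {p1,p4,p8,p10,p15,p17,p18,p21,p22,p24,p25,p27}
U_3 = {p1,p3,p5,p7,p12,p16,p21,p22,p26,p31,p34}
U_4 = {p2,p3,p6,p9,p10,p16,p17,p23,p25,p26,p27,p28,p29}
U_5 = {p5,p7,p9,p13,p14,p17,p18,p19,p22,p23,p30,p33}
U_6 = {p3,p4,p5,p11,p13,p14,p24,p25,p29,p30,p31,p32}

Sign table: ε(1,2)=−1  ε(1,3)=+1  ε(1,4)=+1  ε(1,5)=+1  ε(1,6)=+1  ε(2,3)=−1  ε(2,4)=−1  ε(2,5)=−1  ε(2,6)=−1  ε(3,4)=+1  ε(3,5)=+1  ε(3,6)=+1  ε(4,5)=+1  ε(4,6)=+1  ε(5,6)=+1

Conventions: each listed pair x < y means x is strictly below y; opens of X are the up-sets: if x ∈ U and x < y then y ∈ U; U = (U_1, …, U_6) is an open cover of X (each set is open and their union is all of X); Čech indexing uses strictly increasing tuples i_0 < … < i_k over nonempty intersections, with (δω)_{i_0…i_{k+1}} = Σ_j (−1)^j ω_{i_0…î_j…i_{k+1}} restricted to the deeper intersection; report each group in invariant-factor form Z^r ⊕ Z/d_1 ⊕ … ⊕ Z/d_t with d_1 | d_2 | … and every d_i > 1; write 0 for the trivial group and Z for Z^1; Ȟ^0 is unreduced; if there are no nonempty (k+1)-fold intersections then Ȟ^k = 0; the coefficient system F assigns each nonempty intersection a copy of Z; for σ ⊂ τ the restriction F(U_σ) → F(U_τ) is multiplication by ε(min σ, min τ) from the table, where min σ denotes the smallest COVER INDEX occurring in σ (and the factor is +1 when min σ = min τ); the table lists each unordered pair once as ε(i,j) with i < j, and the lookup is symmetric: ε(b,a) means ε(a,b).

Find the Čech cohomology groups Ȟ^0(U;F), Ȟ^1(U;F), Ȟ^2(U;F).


nonempty intersections:
  U12={p15,p21,p24} U13={p12,p16,p21} U14={p16,p23,p28} U15={p13,p19,p23} U16={p13,p24,p32} U23={p1,p21,p22} U24={p10,p17,p25,p27} U25={p17,p18,p22} U26={p4,p24,p25} U34={p3,p16,p26} U35={p5,p7,p22} U36={p3,p5,p31} U45={p9,p17,p23} U46={p3,p25,p29} U56={p5,p13,p14,p30}
  U123={p21} U126={p24} U134={p16} U145={p23} U156={p13} U235={p22} U245={p17} U246={p25} U346={p3} U356={p5}
C dims 6,15,10; δ0: rk 5, SNF 1^5; δ1: rk 10, SNF 1^9·2
Ȟ^0: (6−5)−0=1 ⇒ Z
Ȟ^1: (15−10)−5=0 ⇒ 0
Ȟ^2: (10−0)−10=0 plus torsion [2] ⇒ Z/2

Ȟ^0 ≅ Z,  Ȟ^1 ≅ 0,  Ȟ^2 ≅ Z/2


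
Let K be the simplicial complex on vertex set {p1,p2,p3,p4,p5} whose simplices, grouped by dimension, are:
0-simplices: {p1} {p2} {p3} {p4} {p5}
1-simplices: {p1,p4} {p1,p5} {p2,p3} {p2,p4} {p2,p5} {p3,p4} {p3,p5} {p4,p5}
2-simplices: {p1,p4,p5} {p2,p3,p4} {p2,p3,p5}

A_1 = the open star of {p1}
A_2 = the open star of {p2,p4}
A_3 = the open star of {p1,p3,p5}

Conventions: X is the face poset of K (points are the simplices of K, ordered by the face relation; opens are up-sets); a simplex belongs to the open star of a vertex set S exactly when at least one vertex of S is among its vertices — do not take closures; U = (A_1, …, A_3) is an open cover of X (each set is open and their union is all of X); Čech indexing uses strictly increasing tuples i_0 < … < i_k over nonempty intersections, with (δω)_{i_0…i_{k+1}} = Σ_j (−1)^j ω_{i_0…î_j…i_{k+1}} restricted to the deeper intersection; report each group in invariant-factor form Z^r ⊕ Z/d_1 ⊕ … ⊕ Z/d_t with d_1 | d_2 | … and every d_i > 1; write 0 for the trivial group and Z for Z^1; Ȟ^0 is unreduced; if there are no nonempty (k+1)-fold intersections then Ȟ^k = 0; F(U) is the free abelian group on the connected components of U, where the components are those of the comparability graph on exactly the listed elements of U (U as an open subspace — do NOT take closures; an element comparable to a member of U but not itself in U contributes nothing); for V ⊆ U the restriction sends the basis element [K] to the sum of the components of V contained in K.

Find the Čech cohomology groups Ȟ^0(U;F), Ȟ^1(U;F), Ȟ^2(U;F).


nerve simplices:
  A1={{p1},{p1,p4},{p1,p5},{p1,p4,p5}} A2={{p2},{p4},{p1,p4},{p2,p3},{p2,p4},{p2,p5},{p3,p4},{p4,p5},{p1,p4,p5},{p2,p3,p4},{p2,p3,p5}} A3={{p1},{p3},{p5},{p1,p4},{p1,p5},{p2,p3},{p2,p5},{p3,p4},{p3,p5},{p4,p5},{p1,p4,p5},{p2,p3,p4},{p2,p3,p5}}
  A12={{p1,p4},{p1,p4,p5}} A13={{p1},{p1,p4},{p1,p5},{p1,p4,p5}} A23={{p1,p4},{p2,p3},{p2,p5},{p3,p4},{p4,p5},{p1,p4,p5},{p2,p3,p4},{p2,p3,p5}}
  A123={{p1,p4},{p1,p4,p5}}
components per intersection:
  A1: {{p1},{p1,p4},{p1,p5},{p1,p4,p5}}
  A2: {{p2},{p4},{p1,p4},{p2,p3},{p2,p4},{p2,p5},{p3,p4},{p4,p5},{p1,p4,p5},{p2,p3,p4},{p2,p3,p5}}
  A3: {{p1},{p3},{p5},{p1,p4},{p1,p5},{p2,p3},{p2,p5},{p3,p4},{p3,p5},{p4,p5},{p1,p4,p5},{p2,p3,p4},{p2,p3,p5}}
  A12: {{p1,p4},{p1,p4,p5}}
  A13: {{p1},{p1,p4},{p1,p5},{p1,p4,p5}}
  A23: {{p1,p4},{p4,p5},{p1,p4,p5}} {{p2,p3},{p2,p5},{p3,p4},{p2,p3,p4},{p2,p3,p5}}
  A123: {{p1,p4},{p1,p4,p5}}
C dims 3,4,1; δ0: rk 2, SNF 1^2; δ1: rk 1, SNF 1^1
degree 0: 3−2−0 = 1 → Ȟ^0 ≅ Z
degree 1: 4−1−2 = 1 → Ȟ^1 ≅ Z
degree 2: 1−0−1 = 0 → Ȟ^2 ≅ 0

Ȟ^0 ≅ Z, Ȟ^1 ≅ Z and Ȟ^2 ≅ 0


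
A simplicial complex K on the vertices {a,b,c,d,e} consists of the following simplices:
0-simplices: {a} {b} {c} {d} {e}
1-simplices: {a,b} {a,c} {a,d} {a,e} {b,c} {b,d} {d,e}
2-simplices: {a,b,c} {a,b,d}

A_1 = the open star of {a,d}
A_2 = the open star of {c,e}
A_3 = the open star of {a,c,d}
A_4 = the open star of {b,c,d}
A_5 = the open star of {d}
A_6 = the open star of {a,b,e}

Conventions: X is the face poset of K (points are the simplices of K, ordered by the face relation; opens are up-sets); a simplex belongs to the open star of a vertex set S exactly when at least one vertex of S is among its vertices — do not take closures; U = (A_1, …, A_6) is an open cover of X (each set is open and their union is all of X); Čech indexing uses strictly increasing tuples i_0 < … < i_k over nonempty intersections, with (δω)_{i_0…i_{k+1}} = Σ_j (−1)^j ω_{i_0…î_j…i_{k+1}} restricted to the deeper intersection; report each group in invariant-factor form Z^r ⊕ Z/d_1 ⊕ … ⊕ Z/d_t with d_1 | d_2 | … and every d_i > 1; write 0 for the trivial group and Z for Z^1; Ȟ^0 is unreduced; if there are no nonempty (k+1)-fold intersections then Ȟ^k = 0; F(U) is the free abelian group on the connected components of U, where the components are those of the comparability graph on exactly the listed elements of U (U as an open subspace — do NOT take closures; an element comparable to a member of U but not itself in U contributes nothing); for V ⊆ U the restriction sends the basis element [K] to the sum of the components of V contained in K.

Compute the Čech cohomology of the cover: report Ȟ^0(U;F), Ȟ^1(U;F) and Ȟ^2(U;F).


intersection data:
  A1={{a},{d},{a,b},{a,c},{a,d},{a,e},{b,d},{d,e},{a,b,c},{a,b,d}} A2={{c},{e},{a,c},{a,e},{b,c},{d,e},{a,b,c}} A3={{a},{c},{d},{a,b},{a,c},{a,d},{a,e},{b,c},{b,d},{d,e},{a,b,c},{a,b,d}} A4={{b},{c},{d},{a,b},{a,c},{a,d},{b,c},{b,d},{d,e},{a,b,c},{a,b,d}} A5={{d},{a,d},{b,d},{d,e},{a,b,d}} A6={{a},{b},{e},{a,b},{a,c},{a,d},{a,e},{b,c},{b,d},{d,e},{a,b,c},{a,b,d}}
  A12={{a,c},{a,e},{d,e},{a,b,c}} A13={{a},{d},{a,b},{a,c},{a,d},{a,e},{b,d},{d,e},{a,b,c},{a,b,d}} A14={{d},{a,b},{a,c},{a,d},{b,d},{d,e},{a,b,c},{a,b,d}} A15={{d},{a,d},{b,d},{d,e},{a,b,d}} A16={{a},{a,b},{a,c},{a,d},{a,e},{b,d},{d,e},{a,b,c},{a,b,d}} A23={{c},{a,c},{a,e},{b,c},{d,e},{a,b,c}} A24={{c},{a,c},{b,c},{d,e},{a,b,c}} A25={{d,e}} A26={{e},{a,c},{a,e},{b,c},{d,e},{a,b,c}} A34={{c},{d},{a,b},{a,c},{a,d},{b,c},{b,d},{d,e},{a,b,c},{a,b,d}} A35={{d},{a,d},{b,d},{d,e},{a,b,d}} A36={{a},{a,b},{a,c},{a,d},{a,e},{b,c},{b,d},{d,e},{a,b,c},{a,b,d}} A45={{d},{a,d},{b,d},{d,e},{a,b,d}} A46={{b},{a,b},{a,c},{a,d},{b,c},{b,d},{d,e},{a,b,c},{a,b,d}} A56={{a,d},{b,d},{d,e},{a,b,d}}
  A123={{a,c},{a,e},{d,e},{a,b,c}} A124={{a,c},{d,e},{a,b,c}} A125={{d,e}} A126={{a,c},{a,e},{d,e},{a,b,c}} A134={{d},{a,b},{a,c},{a,d},{b,d},{d,e},{a,b,c},{a,b,d}} A135={{d},{a,d},{b,d},{d,e},{a,b,d}} A136={{a},{a,b},{a,c},{a,d},{a,e},{b,d},{d,e},{a,b,c},{a,b,d}} A145={{d},{a,d},{b,d},{d,e},{a,b,d}} A146={{a,b},{a,c},{a,d},{b,d},{d,e},{a,b,c},{a,b,d}} A156={{a,d},{b,d},{d,e},{a,b,d}} A234={{c},{a,c},{b,c},{d,e},{a,b,c}} A235={{d,e}} A236={{a,c},{a,e},{b,c},{d,e},{a,b,c}} A245={{d,e}} A246={{a,c},{b,c},{d,e},{a,b,c}} A256={{d,e}} A345={{d},{a,d},{b,d},{d,e},{a,b,d}} A346={{a,b},{a,c},{a,d},{b,c},{b,d},{d,e},{a,b,c},{a,b,d}} A356={{a,d},{b,d},{d,e},{a,b,d}} A456={{a,d},{b,d},{d,e},{a,b,d}}
  A1234={{a,c},{d,e},{a,b,c}} A1235={{d,e}} A1236={{a,c},{a,e},{d,e},{a,b,c}} A1245={{d,e}} A1246={{a,c},{d,e},{a,b,c}} A1256={{d,e}} A1345={{d},{a,d},{b,d},{d,e},{a,b,d}} A1346={{a,b},{a,c},{a,d},{b,d},{d,e},{a,b,c},{a,b,d}} A1356={{a,d},{b,d},{d,e},{a,b,d}} A1456={{a,d},{b,d},{d,e},{a,b,d}} A2345={{d,e}} A2346={{a,c},{b,c},{d,e},{a,b,c}} A2356={{d,e}} A2456={{d,e}} A3456={{a,d},{b,d},{d,e},{a,b,d}}
  A12345={{d,e}} A12346={{a,c},{d,e},{a,b,c}} A12356={{d,e}} A12456={{d,e}} A13456={{a,d},{b,d},{d,e},{a,b,d}} A23456={{d,e}}
  A123456={{d,e}}
components per intersection:
  A1: {{a},{d},{a,b},{a,c},{a,d},{a,e},{b,d},{d,e},{a,b,c},{a,b,d}}
  A2: {{c},{a,c},{b,c},{a,b,c}} {{e},{a,e},{d,e}}
  A3: {{a},{c},{d},{a,b},{a,c},{a,d},{a,e},{b,c},{b,d},{d,e},{a,b,c},{a,b,d}}
  A4: {{b},{c},{d},{a,b},{a,c},{a,d},{b,c},{b,d},{d,e},{a,b,c},{a,b,d}}
  A5: {{d},{a,d},{b,d},{d,e},{a,b,d}}
  A6: {{a},{b},{e},{a,b},{a,c},{a,d},{a,e},{b,c},{b,d},{d,e},{a,b,c},{a,b,d}}
  A12: {{a,c},{a,b,c}} {{a,e}} {{d,e}}
  A13: {{a},{d},{a,b},{a,c},{a,d},{a,e},{b,d},{d,e},{a,b,c},{a,b,d}}
  A14: {{d},{a,b},{a,c},{a,d},{b,d},{d,e},{a,b,c},{a,b,d}}
  A15: {{d},{a,d},{b,d},{d,e},{a,b,d}}
  A16: {{a},{a,b},{a,c},{a,d},{a,e},{b,d},{a,b,c},{a,b,d}} {{d,e}}
  A23: {{c},{a,c},{b,c},{a,b,c}} {{a,e}} {{d,e}}
  A24: {{c},{a,c},{b,c},{a,b,c}} {{d,e}}
  A25: {{d,e}}
  A26: {{e},{a,e},{d,e}} {{a,c},{b,c},{a,b,c}}
  A34: {{c},{d},{a,b},{a,c},{a,d},{b,c},{b,d},{d,e},{a,b,c},{a,b,d}}
  A35: {{d},{a,d},{b,d},{d,e},{a,b,d}}
  A36: {{a},{a,b},{a,c},{a,d},{a,e},{b,c},{b,d},{a,b,c},{a,b,d}} {{d,e}}
  A45: {{d},{a,d},{b,d},{d,e},{a,b,d}}
  A46: {{b},{a,b},{a,c},{a,d},{b,c},{b,d},{a,b,c},{a,b,d}} {{d,e}}
  A56: {{a,d},{b,d},{a,b,d}} {{d,e}}
  A123: {{a,c},{a,b,c}} {{a,e}} {{d,e}}
  A124: {{a,c},{a,b,c}} {{d,e}}
  A125: {{d,e}}
  A126: {{a,c},{a,b,c}} {{a,e}} {{d,e}}
  A134: {{d},{a,b},{a,c},{a,d},{b,d},{d,e},{a,b,c},{a,b,d}}
  A135: {{d},{a,d},{b,d},{d,e},{a,b,d}}
  A136: {{a},{a,b},{a,c},{a,d},{a,e},{b,d},{a,b,c},{a,b,d}} {{d,e}}
  A145: {{d},{a,d},{b,d},{d,e},{a,b,d}}
  A146: {{a,b},{a,c},{a,d},{b,d},{a,b,c},{a,b,d}} {{d,e}}
  A156: {{a,d},{b,d},{a,b,d}} {{d,e}}
  A234: {{c},{a,c},{b,c},{a,b,c}} {{d,e}}
  A235: {{d,e}}
  A236: {{a,c},{b,c},{a,b,c}} {{a,e}} {{d,e}}
  A245: {{d,e}}
  A246: {{a,c},{b,c},{a,b,c}} {{d,e}}
  A256: {{d,e}}
  A345: {{d},{a,d},{b,d},{d,e},{a,b,d}}
  A346: {{a,b},{a,c},{a,d},{b,c},{b,d},{a,b,c},{a,b,d}} {{d,e}}
  A356: {{a,d},{b,d},{a,b,d}} {{d,e}}
  A456: {{a,d},{b,d},{a,b,d}} {{d,e}}
  A1234: {{a,c},{a,b,c}} {{d,e}}
  A1235: {{d,e}}
  A1236: {{a,c},{a,b,c}} {{a,e}} {{d,e}}
  A1245: {{d,e}}
  A1246: {{a,c},{a,b,c}} {{d,e}}
  A1256: {{d,e}}
  A1345: {{d},{a,d},{b,d},{d,e},{a,b,d}}
  A1346: {{a,b},{a,c},{a,d},{b,d},{a,b,c},{a,b,d}} {{d,e}}
  A1356: {{a,d},{b,d},{a,b,d}} {{d,e}}
  A1456: {{a,d},{b,d},{a,b,d}} {{d,e}}
  A2345: {{d,e}}
  A2346: {{a,c},{b,c},{a,b,c}} {{d,e}}
  A2356: {{d,e}}
  A2456: {{d,e}}
  A3456: {{a,d},{b,d},{a,b,d}} {{d,e}}
  A12345: {{d,e}}
  A12346: {{a,c},{a,b,c}} {{d,e}}
  A12356: {{d,e}}
  A12456: {{d,e}}
  A13456: {{a,d},{b,d},{a,b,d}} {{d,e}}
  A23456: {{d,e}}
  A123456: {{d,e}}
C dims 7,25,35,24; δ0: rk 6, SNF 1^6; δ1: rk 18, SNF 1^18; δ2: rk 17, SNF 1^17
Ȟ^0 = (7 − 6) − 0 = 1, so Ȟ^0 ≅ Z
Ȟ^1 = (25 − 18) − 6 = 1, so Ȟ^1 ≅ Z
Ȟ^2 = (35 − 17) − 18 = 0, so Ȟ^2 ≅ 0

Ȟ^0 ≅ Z,  Ȟ^1 ≅ Z,  Ȟ^2 ≅ 0
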